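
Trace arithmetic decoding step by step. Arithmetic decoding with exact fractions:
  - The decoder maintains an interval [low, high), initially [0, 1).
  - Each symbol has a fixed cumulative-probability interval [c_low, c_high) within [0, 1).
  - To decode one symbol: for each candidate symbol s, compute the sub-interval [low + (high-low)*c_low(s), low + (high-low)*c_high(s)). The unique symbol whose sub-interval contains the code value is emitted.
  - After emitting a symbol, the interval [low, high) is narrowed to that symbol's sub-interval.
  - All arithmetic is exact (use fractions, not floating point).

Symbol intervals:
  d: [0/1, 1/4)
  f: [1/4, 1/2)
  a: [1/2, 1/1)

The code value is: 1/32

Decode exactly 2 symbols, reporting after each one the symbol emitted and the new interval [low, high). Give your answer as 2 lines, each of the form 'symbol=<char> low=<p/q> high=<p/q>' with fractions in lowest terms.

Step 1: interval [0/1, 1/1), width = 1/1 - 0/1 = 1/1
  'd': [0/1 + 1/1*0/1, 0/1 + 1/1*1/4) = [0/1, 1/4) <- contains code 1/32
  'f': [0/1 + 1/1*1/4, 0/1 + 1/1*1/2) = [1/4, 1/2)
  'a': [0/1 + 1/1*1/2, 0/1 + 1/1*1/1) = [1/2, 1/1)
  emit 'd', narrow to [0/1, 1/4)
Step 2: interval [0/1, 1/4), width = 1/4 - 0/1 = 1/4
  'd': [0/1 + 1/4*0/1, 0/1 + 1/4*1/4) = [0/1, 1/16) <- contains code 1/32
  'f': [0/1 + 1/4*1/4, 0/1 + 1/4*1/2) = [1/16, 1/8)
  'a': [0/1 + 1/4*1/2, 0/1 + 1/4*1/1) = [1/8, 1/4)
  emit 'd', narrow to [0/1, 1/16)

Answer: symbol=d low=0/1 high=1/4
symbol=d low=0/1 high=1/16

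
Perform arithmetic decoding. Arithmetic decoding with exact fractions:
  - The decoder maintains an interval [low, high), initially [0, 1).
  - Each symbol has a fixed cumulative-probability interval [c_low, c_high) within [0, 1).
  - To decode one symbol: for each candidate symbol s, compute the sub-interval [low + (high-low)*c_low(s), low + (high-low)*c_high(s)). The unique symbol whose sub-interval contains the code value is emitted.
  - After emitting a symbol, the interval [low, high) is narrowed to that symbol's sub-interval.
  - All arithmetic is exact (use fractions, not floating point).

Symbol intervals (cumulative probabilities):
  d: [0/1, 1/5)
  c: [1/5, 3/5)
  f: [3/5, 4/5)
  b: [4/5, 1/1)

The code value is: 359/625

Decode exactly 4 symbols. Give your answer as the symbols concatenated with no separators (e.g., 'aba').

Answer: cbfc

Derivation:
Step 1: interval [0/1, 1/1), width = 1/1 - 0/1 = 1/1
  'd': [0/1 + 1/1*0/1, 0/1 + 1/1*1/5) = [0/1, 1/5)
  'c': [0/1 + 1/1*1/5, 0/1 + 1/1*3/5) = [1/5, 3/5) <- contains code 359/625
  'f': [0/1 + 1/1*3/5, 0/1 + 1/1*4/5) = [3/5, 4/5)
  'b': [0/1 + 1/1*4/5, 0/1 + 1/1*1/1) = [4/5, 1/1)
  emit 'c', narrow to [1/5, 3/5)
Step 2: interval [1/5, 3/5), width = 3/5 - 1/5 = 2/5
  'd': [1/5 + 2/5*0/1, 1/5 + 2/5*1/5) = [1/5, 7/25)
  'c': [1/5 + 2/5*1/5, 1/5 + 2/5*3/5) = [7/25, 11/25)
  'f': [1/5 + 2/5*3/5, 1/5 + 2/5*4/5) = [11/25, 13/25)
  'b': [1/5 + 2/5*4/5, 1/5 + 2/5*1/1) = [13/25, 3/5) <- contains code 359/625
  emit 'b', narrow to [13/25, 3/5)
Step 3: interval [13/25, 3/5), width = 3/5 - 13/25 = 2/25
  'd': [13/25 + 2/25*0/1, 13/25 + 2/25*1/5) = [13/25, 67/125)
  'c': [13/25 + 2/25*1/5, 13/25 + 2/25*3/5) = [67/125, 71/125)
  'f': [13/25 + 2/25*3/5, 13/25 + 2/25*4/5) = [71/125, 73/125) <- contains code 359/625
  'b': [13/25 + 2/25*4/5, 13/25 + 2/25*1/1) = [73/125, 3/5)
  emit 'f', narrow to [71/125, 73/125)
Step 4: interval [71/125, 73/125), width = 73/125 - 71/125 = 2/125
  'd': [71/125 + 2/125*0/1, 71/125 + 2/125*1/5) = [71/125, 357/625)
  'c': [71/125 + 2/125*1/5, 71/125 + 2/125*3/5) = [357/625, 361/625) <- contains code 359/625
  'f': [71/125 + 2/125*3/5, 71/125 + 2/125*4/5) = [361/625, 363/625)
  'b': [71/125 + 2/125*4/5, 71/125 + 2/125*1/1) = [363/625, 73/125)
  emit 'c', narrow to [357/625, 361/625)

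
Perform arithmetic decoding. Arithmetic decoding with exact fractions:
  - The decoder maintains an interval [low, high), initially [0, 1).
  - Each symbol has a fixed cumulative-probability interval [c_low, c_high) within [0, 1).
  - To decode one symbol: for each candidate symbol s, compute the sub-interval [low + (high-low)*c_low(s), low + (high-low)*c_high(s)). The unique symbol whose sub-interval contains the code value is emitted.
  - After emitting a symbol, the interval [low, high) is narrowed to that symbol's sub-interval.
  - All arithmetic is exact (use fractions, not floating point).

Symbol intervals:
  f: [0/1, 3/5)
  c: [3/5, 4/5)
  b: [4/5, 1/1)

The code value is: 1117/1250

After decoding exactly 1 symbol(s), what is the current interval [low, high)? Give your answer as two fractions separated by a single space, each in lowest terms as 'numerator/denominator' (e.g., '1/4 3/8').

Answer: 4/5 1/1

Derivation:
Step 1: interval [0/1, 1/1), width = 1/1 - 0/1 = 1/1
  'f': [0/1 + 1/1*0/1, 0/1 + 1/1*3/5) = [0/1, 3/5)
  'c': [0/1 + 1/1*3/5, 0/1 + 1/1*4/5) = [3/5, 4/5)
  'b': [0/1 + 1/1*4/5, 0/1 + 1/1*1/1) = [4/5, 1/1) <- contains code 1117/1250
  emit 'b', narrow to [4/5, 1/1)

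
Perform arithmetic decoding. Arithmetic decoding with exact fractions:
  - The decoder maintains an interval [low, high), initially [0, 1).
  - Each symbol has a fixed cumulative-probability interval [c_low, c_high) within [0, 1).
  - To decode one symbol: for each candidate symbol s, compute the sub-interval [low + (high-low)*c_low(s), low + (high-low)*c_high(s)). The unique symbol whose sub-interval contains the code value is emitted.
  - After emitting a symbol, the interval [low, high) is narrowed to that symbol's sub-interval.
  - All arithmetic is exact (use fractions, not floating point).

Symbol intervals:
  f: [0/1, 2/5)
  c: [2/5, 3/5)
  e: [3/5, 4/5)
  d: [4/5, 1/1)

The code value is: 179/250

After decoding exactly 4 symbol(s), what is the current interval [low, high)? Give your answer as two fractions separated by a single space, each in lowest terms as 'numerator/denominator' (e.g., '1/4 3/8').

Step 1: interval [0/1, 1/1), width = 1/1 - 0/1 = 1/1
  'f': [0/1 + 1/1*0/1, 0/1 + 1/1*2/5) = [0/1, 2/5)
  'c': [0/1 + 1/1*2/5, 0/1 + 1/1*3/5) = [2/5, 3/5)
  'e': [0/1 + 1/1*3/5, 0/1 + 1/1*4/5) = [3/5, 4/5) <- contains code 179/250
  'd': [0/1 + 1/1*4/5, 0/1 + 1/1*1/1) = [4/5, 1/1)
  emit 'e', narrow to [3/5, 4/5)
Step 2: interval [3/5, 4/5), width = 4/5 - 3/5 = 1/5
  'f': [3/5 + 1/5*0/1, 3/5 + 1/5*2/5) = [3/5, 17/25)
  'c': [3/5 + 1/5*2/5, 3/5 + 1/5*3/5) = [17/25, 18/25) <- contains code 179/250
  'e': [3/5 + 1/5*3/5, 3/5 + 1/5*4/5) = [18/25, 19/25)
  'd': [3/5 + 1/5*4/5, 3/5 + 1/5*1/1) = [19/25, 4/5)
  emit 'c', narrow to [17/25, 18/25)
Step 3: interval [17/25, 18/25), width = 18/25 - 17/25 = 1/25
  'f': [17/25 + 1/25*0/1, 17/25 + 1/25*2/5) = [17/25, 87/125)
  'c': [17/25 + 1/25*2/5, 17/25 + 1/25*3/5) = [87/125, 88/125)
  'e': [17/25 + 1/25*3/5, 17/25 + 1/25*4/5) = [88/125, 89/125)
  'd': [17/25 + 1/25*4/5, 17/25 + 1/25*1/1) = [89/125, 18/25) <- contains code 179/250
  emit 'd', narrow to [89/125, 18/25)
Step 4: interval [89/125, 18/25), width = 18/25 - 89/125 = 1/125
  'f': [89/125 + 1/125*0/1, 89/125 + 1/125*2/5) = [89/125, 447/625)
  'c': [89/125 + 1/125*2/5, 89/125 + 1/125*3/5) = [447/625, 448/625) <- contains code 179/250
  'e': [89/125 + 1/125*3/5, 89/125 + 1/125*4/5) = [448/625, 449/625)
  'd': [89/125 + 1/125*4/5, 89/125 + 1/125*1/1) = [449/625, 18/25)
  emit 'c', narrow to [447/625, 448/625)

Answer: 447/625 448/625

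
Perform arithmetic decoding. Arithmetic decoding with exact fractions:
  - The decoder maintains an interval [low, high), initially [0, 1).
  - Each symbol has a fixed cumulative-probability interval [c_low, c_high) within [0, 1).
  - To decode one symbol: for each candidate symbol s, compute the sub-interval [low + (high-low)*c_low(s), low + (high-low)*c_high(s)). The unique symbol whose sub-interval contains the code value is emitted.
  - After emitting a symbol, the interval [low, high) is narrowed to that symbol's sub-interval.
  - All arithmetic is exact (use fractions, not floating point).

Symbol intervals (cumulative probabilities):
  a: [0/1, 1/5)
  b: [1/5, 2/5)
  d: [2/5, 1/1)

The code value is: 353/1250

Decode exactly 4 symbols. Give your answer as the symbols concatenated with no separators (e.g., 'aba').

Step 1: interval [0/1, 1/1), width = 1/1 - 0/1 = 1/1
  'a': [0/1 + 1/1*0/1, 0/1 + 1/1*1/5) = [0/1, 1/5)
  'b': [0/1 + 1/1*1/5, 0/1 + 1/1*2/5) = [1/5, 2/5) <- contains code 353/1250
  'd': [0/1 + 1/1*2/5, 0/1 + 1/1*1/1) = [2/5, 1/1)
  emit 'b', narrow to [1/5, 2/5)
Step 2: interval [1/5, 2/5), width = 2/5 - 1/5 = 1/5
  'a': [1/5 + 1/5*0/1, 1/5 + 1/5*1/5) = [1/5, 6/25)
  'b': [1/5 + 1/5*1/5, 1/5 + 1/5*2/5) = [6/25, 7/25)
  'd': [1/5 + 1/5*2/5, 1/5 + 1/5*1/1) = [7/25, 2/5) <- contains code 353/1250
  emit 'd', narrow to [7/25, 2/5)
Step 3: interval [7/25, 2/5), width = 2/5 - 7/25 = 3/25
  'a': [7/25 + 3/25*0/1, 7/25 + 3/25*1/5) = [7/25, 38/125) <- contains code 353/1250
  'b': [7/25 + 3/25*1/5, 7/25 + 3/25*2/5) = [38/125, 41/125)
  'd': [7/25 + 3/25*2/5, 7/25 + 3/25*1/1) = [41/125, 2/5)
  emit 'a', narrow to [7/25, 38/125)
Step 4: interval [7/25, 38/125), width = 38/125 - 7/25 = 3/125
  'a': [7/25 + 3/125*0/1, 7/25 + 3/125*1/5) = [7/25, 178/625) <- contains code 353/1250
  'b': [7/25 + 3/125*1/5, 7/25 + 3/125*2/5) = [178/625, 181/625)
  'd': [7/25 + 3/125*2/5, 7/25 + 3/125*1/1) = [181/625, 38/125)
  emit 'a', narrow to [7/25, 178/625)

Answer: bdaa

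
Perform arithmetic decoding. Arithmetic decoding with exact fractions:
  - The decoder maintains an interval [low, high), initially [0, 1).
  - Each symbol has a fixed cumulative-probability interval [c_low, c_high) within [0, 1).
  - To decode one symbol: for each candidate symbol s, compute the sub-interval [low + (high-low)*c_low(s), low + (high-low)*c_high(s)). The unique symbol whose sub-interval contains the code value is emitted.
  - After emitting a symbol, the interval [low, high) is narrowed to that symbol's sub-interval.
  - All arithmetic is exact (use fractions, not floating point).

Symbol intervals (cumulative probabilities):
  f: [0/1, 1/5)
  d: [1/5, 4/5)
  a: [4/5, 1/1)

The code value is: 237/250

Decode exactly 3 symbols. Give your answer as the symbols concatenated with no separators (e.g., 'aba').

Answer: ada

Derivation:
Step 1: interval [0/1, 1/1), width = 1/1 - 0/1 = 1/1
  'f': [0/1 + 1/1*0/1, 0/1 + 1/1*1/5) = [0/1, 1/5)
  'd': [0/1 + 1/1*1/5, 0/1 + 1/1*4/5) = [1/5, 4/5)
  'a': [0/1 + 1/1*4/5, 0/1 + 1/1*1/1) = [4/5, 1/1) <- contains code 237/250
  emit 'a', narrow to [4/5, 1/1)
Step 2: interval [4/5, 1/1), width = 1/1 - 4/5 = 1/5
  'f': [4/5 + 1/5*0/1, 4/5 + 1/5*1/5) = [4/5, 21/25)
  'd': [4/5 + 1/5*1/5, 4/5 + 1/5*4/5) = [21/25, 24/25) <- contains code 237/250
  'a': [4/5 + 1/5*4/5, 4/5 + 1/5*1/1) = [24/25, 1/1)
  emit 'd', narrow to [21/25, 24/25)
Step 3: interval [21/25, 24/25), width = 24/25 - 21/25 = 3/25
  'f': [21/25 + 3/25*0/1, 21/25 + 3/25*1/5) = [21/25, 108/125)
  'd': [21/25 + 3/25*1/5, 21/25 + 3/25*4/5) = [108/125, 117/125)
  'a': [21/25 + 3/25*4/5, 21/25 + 3/25*1/1) = [117/125, 24/25) <- contains code 237/250
  emit 'a', narrow to [117/125, 24/25)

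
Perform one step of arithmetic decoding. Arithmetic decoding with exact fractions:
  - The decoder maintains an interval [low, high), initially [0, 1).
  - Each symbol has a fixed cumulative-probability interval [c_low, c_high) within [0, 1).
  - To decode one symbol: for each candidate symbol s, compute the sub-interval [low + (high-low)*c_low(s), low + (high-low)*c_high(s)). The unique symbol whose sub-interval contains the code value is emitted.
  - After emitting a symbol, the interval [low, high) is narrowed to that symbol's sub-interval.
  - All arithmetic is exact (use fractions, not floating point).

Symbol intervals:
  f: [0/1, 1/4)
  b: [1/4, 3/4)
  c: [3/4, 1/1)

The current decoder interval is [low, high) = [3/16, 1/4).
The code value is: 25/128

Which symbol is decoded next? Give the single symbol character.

Interval width = high − low = 1/4 − 3/16 = 1/16
Scaled code = (code − low) / width = (25/128 − 3/16) / 1/16 = 1/8
  f: [0/1, 1/4) ← scaled code falls here ✓
  b: [1/4, 3/4) 
  c: [3/4, 1/1) 

Answer: f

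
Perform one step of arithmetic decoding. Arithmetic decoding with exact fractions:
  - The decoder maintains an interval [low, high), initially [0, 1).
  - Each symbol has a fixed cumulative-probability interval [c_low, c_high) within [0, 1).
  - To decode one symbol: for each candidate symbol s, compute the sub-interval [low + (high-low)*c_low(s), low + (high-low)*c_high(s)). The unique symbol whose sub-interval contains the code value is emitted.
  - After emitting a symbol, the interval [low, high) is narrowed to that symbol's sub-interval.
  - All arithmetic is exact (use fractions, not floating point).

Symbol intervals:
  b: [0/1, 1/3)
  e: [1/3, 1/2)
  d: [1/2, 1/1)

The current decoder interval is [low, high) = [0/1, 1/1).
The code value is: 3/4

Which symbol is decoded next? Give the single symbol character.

Answer: d

Derivation:
Interval width = high − low = 1/1 − 0/1 = 1/1
Scaled code = (code − low) / width = (3/4 − 0/1) / 1/1 = 3/4
  b: [0/1, 1/3) 
  e: [1/3, 1/2) 
  d: [1/2, 1/1) ← scaled code falls here ✓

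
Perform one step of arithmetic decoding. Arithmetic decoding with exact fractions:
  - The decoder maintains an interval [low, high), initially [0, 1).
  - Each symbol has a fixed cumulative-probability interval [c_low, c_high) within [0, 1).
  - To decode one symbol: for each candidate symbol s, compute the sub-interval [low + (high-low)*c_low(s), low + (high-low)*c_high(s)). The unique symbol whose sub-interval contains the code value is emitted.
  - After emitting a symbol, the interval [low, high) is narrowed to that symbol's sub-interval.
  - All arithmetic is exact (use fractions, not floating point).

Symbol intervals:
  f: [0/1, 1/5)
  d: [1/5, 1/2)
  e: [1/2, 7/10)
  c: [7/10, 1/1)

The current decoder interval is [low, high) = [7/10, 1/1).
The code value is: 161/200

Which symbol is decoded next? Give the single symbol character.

Interval width = high − low = 1/1 − 7/10 = 3/10
Scaled code = (code − low) / width = (161/200 − 7/10) / 3/10 = 7/20
  f: [0/1, 1/5) 
  d: [1/5, 1/2) ← scaled code falls here ✓
  e: [1/2, 7/10) 
  c: [7/10, 1/1) 

Answer: d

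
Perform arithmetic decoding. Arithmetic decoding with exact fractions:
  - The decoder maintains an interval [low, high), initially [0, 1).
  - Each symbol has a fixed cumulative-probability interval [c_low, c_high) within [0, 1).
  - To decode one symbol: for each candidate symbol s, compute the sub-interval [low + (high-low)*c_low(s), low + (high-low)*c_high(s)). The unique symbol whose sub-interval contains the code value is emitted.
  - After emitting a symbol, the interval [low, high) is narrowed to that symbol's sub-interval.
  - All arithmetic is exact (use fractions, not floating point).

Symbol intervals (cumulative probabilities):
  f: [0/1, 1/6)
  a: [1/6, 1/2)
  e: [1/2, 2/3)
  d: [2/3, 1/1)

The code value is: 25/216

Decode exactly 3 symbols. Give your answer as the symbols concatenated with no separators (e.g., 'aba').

Step 1: interval [0/1, 1/1), width = 1/1 - 0/1 = 1/1
  'f': [0/1 + 1/1*0/1, 0/1 + 1/1*1/6) = [0/1, 1/6) <- contains code 25/216
  'a': [0/1 + 1/1*1/6, 0/1 + 1/1*1/2) = [1/6, 1/2)
  'e': [0/1 + 1/1*1/2, 0/1 + 1/1*2/3) = [1/2, 2/3)
  'd': [0/1 + 1/1*2/3, 0/1 + 1/1*1/1) = [2/3, 1/1)
  emit 'f', narrow to [0/1, 1/6)
Step 2: interval [0/1, 1/6), width = 1/6 - 0/1 = 1/6
  'f': [0/1 + 1/6*0/1, 0/1 + 1/6*1/6) = [0/1, 1/36)
  'a': [0/1 + 1/6*1/6, 0/1 + 1/6*1/2) = [1/36, 1/12)
  'e': [0/1 + 1/6*1/2, 0/1 + 1/6*2/3) = [1/12, 1/9)
  'd': [0/1 + 1/6*2/3, 0/1 + 1/6*1/1) = [1/9, 1/6) <- contains code 25/216
  emit 'd', narrow to [1/9, 1/6)
Step 3: interval [1/9, 1/6), width = 1/6 - 1/9 = 1/18
  'f': [1/9 + 1/18*0/1, 1/9 + 1/18*1/6) = [1/9, 13/108) <- contains code 25/216
  'a': [1/9 + 1/18*1/6, 1/9 + 1/18*1/2) = [13/108, 5/36)
  'e': [1/9 + 1/18*1/2, 1/9 + 1/18*2/3) = [5/36, 4/27)
  'd': [1/9 + 1/18*2/3, 1/9 + 1/18*1/1) = [4/27, 1/6)
  emit 'f', narrow to [1/9, 13/108)

Answer: fdf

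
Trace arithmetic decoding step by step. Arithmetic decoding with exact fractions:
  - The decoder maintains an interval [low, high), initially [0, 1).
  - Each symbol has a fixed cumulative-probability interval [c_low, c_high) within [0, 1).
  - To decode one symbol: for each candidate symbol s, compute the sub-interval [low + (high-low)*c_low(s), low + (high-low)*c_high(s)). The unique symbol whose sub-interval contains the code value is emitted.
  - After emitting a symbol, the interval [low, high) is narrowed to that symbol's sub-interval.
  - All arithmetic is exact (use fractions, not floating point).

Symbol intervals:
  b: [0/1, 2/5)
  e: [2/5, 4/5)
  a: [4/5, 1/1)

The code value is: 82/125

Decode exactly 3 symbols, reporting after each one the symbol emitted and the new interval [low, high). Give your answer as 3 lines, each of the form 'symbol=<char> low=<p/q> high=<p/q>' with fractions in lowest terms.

Answer: symbol=e low=2/5 high=4/5
symbol=e low=14/25 high=18/25
symbol=e low=78/125 high=86/125

Derivation:
Step 1: interval [0/1, 1/1), width = 1/1 - 0/1 = 1/1
  'b': [0/1 + 1/1*0/1, 0/1 + 1/1*2/5) = [0/1, 2/5)
  'e': [0/1 + 1/1*2/5, 0/1 + 1/1*4/5) = [2/5, 4/5) <- contains code 82/125
  'a': [0/1 + 1/1*4/5, 0/1 + 1/1*1/1) = [4/5, 1/1)
  emit 'e', narrow to [2/5, 4/5)
Step 2: interval [2/5, 4/5), width = 4/5 - 2/5 = 2/5
  'b': [2/5 + 2/5*0/1, 2/5 + 2/5*2/5) = [2/5, 14/25)
  'e': [2/5 + 2/5*2/5, 2/5 + 2/5*4/5) = [14/25, 18/25) <- contains code 82/125
  'a': [2/5 + 2/5*4/5, 2/5 + 2/5*1/1) = [18/25, 4/5)
  emit 'e', narrow to [14/25, 18/25)
Step 3: interval [14/25, 18/25), width = 18/25 - 14/25 = 4/25
  'b': [14/25 + 4/25*0/1, 14/25 + 4/25*2/5) = [14/25, 78/125)
  'e': [14/25 + 4/25*2/5, 14/25 + 4/25*4/5) = [78/125, 86/125) <- contains code 82/125
  'a': [14/25 + 4/25*4/5, 14/25 + 4/25*1/1) = [86/125, 18/25)
  emit 'e', narrow to [78/125, 86/125)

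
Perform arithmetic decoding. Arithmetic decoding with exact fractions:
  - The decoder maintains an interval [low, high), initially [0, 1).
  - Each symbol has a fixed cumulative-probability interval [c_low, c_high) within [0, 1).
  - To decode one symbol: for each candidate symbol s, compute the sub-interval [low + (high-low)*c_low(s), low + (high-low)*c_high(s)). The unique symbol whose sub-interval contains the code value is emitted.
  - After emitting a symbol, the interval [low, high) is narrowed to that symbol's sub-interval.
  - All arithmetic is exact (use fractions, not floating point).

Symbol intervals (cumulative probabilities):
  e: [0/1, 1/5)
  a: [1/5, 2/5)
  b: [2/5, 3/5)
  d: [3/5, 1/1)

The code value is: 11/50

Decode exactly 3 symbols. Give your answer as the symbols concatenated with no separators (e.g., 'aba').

Answer: aeb

Derivation:
Step 1: interval [0/1, 1/1), width = 1/1 - 0/1 = 1/1
  'e': [0/1 + 1/1*0/1, 0/1 + 1/1*1/5) = [0/1, 1/5)
  'a': [0/1 + 1/1*1/5, 0/1 + 1/1*2/5) = [1/5, 2/5) <- contains code 11/50
  'b': [0/1 + 1/1*2/5, 0/1 + 1/1*3/5) = [2/5, 3/5)
  'd': [0/1 + 1/1*3/5, 0/1 + 1/1*1/1) = [3/5, 1/1)
  emit 'a', narrow to [1/5, 2/5)
Step 2: interval [1/5, 2/5), width = 2/5 - 1/5 = 1/5
  'e': [1/5 + 1/5*0/1, 1/5 + 1/5*1/5) = [1/5, 6/25) <- contains code 11/50
  'a': [1/5 + 1/5*1/5, 1/5 + 1/5*2/5) = [6/25, 7/25)
  'b': [1/5 + 1/5*2/5, 1/5 + 1/5*3/5) = [7/25, 8/25)
  'd': [1/5 + 1/5*3/5, 1/5 + 1/5*1/1) = [8/25, 2/5)
  emit 'e', narrow to [1/5, 6/25)
Step 3: interval [1/5, 6/25), width = 6/25 - 1/5 = 1/25
  'e': [1/5 + 1/25*0/1, 1/5 + 1/25*1/5) = [1/5, 26/125)
  'a': [1/5 + 1/25*1/5, 1/5 + 1/25*2/5) = [26/125, 27/125)
  'b': [1/5 + 1/25*2/5, 1/5 + 1/25*3/5) = [27/125, 28/125) <- contains code 11/50
  'd': [1/5 + 1/25*3/5, 1/5 + 1/25*1/1) = [28/125, 6/25)
  emit 'b', narrow to [27/125, 28/125)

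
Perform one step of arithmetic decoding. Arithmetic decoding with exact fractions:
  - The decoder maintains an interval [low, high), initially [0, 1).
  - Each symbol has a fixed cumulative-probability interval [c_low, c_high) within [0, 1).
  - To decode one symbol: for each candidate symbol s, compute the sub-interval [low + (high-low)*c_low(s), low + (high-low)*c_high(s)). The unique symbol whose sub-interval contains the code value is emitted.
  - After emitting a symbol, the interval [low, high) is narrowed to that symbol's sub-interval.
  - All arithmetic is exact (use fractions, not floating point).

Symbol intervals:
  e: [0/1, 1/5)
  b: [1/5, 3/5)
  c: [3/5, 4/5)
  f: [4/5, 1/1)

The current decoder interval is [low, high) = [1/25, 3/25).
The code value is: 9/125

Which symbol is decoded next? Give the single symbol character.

Answer: b

Derivation:
Interval width = high − low = 3/25 − 1/25 = 2/25
Scaled code = (code − low) / width = (9/125 − 1/25) / 2/25 = 2/5
  e: [0/1, 1/5) 
  b: [1/5, 3/5) ← scaled code falls here ✓
  c: [3/5, 4/5) 
  f: [4/5, 1/1) 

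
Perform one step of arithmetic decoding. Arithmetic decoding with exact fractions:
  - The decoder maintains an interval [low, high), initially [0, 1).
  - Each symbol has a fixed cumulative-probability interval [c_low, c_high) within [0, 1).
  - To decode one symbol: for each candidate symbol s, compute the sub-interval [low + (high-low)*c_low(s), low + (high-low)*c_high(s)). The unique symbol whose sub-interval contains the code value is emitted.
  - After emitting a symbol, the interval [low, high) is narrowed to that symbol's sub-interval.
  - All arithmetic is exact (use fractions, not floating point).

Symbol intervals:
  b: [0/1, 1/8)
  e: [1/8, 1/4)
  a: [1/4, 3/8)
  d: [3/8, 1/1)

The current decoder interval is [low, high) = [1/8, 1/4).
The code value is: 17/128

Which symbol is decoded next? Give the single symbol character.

Answer: b

Derivation:
Interval width = high − low = 1/4 − 1/8 = 1/8
Scaled code = (code − low) / width = (17/128 − 1/8) / 1/8 = 1/16
  b: [0/1, 1/8) ← scaled code falls here ✓
  e: [1/8, 1/4) 
  a: [1/4, 3/8) 
  d: [3/8, 1/1) 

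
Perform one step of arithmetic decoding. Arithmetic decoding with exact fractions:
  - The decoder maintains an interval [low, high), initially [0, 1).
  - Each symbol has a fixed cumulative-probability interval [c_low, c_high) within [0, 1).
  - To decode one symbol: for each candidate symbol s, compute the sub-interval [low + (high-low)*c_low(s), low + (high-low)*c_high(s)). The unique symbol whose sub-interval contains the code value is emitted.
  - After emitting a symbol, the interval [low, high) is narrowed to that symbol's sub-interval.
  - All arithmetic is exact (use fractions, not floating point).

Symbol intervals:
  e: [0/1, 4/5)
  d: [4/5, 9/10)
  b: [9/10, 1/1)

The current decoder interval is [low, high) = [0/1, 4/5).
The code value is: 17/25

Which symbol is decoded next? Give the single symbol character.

Answer: d

Derivation:
Interval width = high − low = 4/5 − 0/1 = 4/5
Scaled code = (code − low) / width = (17/25 − 0/1) / 4/5 = 17/20
  e: [0/1, 4/5) 
  d: [4/5, 9/10) ← scaled code falls here ✓
  b: [9/10, 1/1) 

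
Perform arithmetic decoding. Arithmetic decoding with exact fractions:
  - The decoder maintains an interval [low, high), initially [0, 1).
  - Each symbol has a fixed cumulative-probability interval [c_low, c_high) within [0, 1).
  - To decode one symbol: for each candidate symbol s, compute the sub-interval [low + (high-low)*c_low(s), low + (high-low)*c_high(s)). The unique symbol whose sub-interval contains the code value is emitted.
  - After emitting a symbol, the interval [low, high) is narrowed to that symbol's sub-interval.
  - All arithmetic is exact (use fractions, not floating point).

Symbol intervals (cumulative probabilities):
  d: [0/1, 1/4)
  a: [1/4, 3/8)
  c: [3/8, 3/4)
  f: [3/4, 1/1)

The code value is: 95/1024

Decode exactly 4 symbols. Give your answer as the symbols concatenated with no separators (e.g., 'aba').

Step 1: interval [0/1, 1/1), width = 1/1 - 0/1 = 1/1
  'd': [0/1 + 1/1*0/1, 0/1 + 1/1*1/4) = [0/1, 1/4) <- contains code 95/1024
  'a': [0/1 + 1/1*1/4, 0/1 + 1/1*3/8) = [1/4, 3/8)
  'c': [0/1 + 1/1*3/8, 0/1 + 1/1*3/4) = [3/8, 3/4)
  'f': [0/1 + 1/1*3/4, 0/1 + 1/1*1/1) = [3/4, 1/1)
  emit 'd', narrow to [0/1, 1/4)
Step 2: interval [0/1, 1/4), width = 1/4 - 0/1 = 1/4
  'd': [0/1 + 1/4*0/1, 0/1 + 1/4*1/4) = [0/1, 1/16)
  'a': [0/1 + 1/4*1/4, 0/1 + 1/4*3/8) = [1/16, 3/32) <- contains code 95/1024
  'c': [0/1 + 1/4*3/8, 0/1 + 1/4*3/4) = [3/32, 3/16)
  'f': [0/1 + 1/4*3/4, 0/1 + 1/4*1/1) = [3/16, 1/4)
  emit 'a', narrow to [1/16, 3/32)
Step 3: interval [1/16, 3/32), width = 3/32 - 1/16 = 1/32
  'd': [1/16 + 1/32*0/1, 1/16 + 1/32*1/4) = [1/16, 9/128)
  'a': [1/16 + 1/32*1/4, 1/16 + 1/32*3/8) = [9/128, 19/256)
  'c': [1/16 + 1/32*3/8, 1/16 + 1/32*3/4) = [19/256, 11/128)
  'f': [1/16 + 1/32*3/4, 1/16 + 1/32*1/1) = [11/128, 3/32) <- contains code 95/1024
  emit 'f', narrow to [11/128, 3/32)
Step 4: interval [11/128, 3/32), width = 3/32 - 11/128 = 1/128
  'd': [11/128 + 1/128*0/1, 11/128 + 1/128*1/4) = [11/128, 45/512)
  'a': [11/128 + 1/128*1/4, 11/128 + 1/128*3/8) = [45/512, 91/1024)
  'c': [11/128 + 1/128*3/8, 11/128 + 1/128*3/4) = [91/1024, 47/512)
  'f': [11/128 + 1/128*3/4, 11/128 + 1/128*1/1) = [47/512, 3/32) <- contains code 95/1024
  emit 'f', narrow to [47/512, 3/32)

Answer: daff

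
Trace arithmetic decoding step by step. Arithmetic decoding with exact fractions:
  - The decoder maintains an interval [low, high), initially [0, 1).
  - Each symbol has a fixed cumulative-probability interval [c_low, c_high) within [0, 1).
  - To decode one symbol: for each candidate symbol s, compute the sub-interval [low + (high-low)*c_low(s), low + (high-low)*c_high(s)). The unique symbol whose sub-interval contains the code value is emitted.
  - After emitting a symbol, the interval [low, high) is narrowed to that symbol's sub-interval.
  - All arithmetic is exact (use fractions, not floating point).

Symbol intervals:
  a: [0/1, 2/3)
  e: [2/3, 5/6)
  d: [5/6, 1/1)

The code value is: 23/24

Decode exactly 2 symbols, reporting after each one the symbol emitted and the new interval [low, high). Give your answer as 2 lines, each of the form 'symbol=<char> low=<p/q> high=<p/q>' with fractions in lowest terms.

Step 1: interval [0/1, 1/1), width = 1/1 - 0/1 = 1/1
  'a': [0/1 + 1/1*0/1, 0/1 + 1/1*2/3) = [0/1, 2/3)
  'e': [0/1 + 1/1*2/3, 0/1 + 1/1*5/6) = [2/3, 5/6)
  'd': [0/1 + 1/1*5/6, 0/1 + 1/1*1/1) = [5/6, 1/1) <- contains code 23/24
  emit 'd', narrow to [5/6, 1/1)
Step 2: interval [5/6, 1/1), width = 1/1 - 5/6 = 1/6
  'a': [5/6 + 1/6*0/1, 5/6 + 1/6*2/3) = [5/6, 17/18)
  'e': [5/6 + 1/6*2/3, 5/6 + 1/6*5/6) = [17/18, 35/36) <- contains code 23/24
  'd': [5/6 + 1/6*5/6, 5/6 + 1/6*1/1) = [35/36, 1/1)
  emit 'e', narrow to [17/18, 35/36)

Answer: symbol=d low=5/6 high=1/1
symbol=e low=17/18 high=35/36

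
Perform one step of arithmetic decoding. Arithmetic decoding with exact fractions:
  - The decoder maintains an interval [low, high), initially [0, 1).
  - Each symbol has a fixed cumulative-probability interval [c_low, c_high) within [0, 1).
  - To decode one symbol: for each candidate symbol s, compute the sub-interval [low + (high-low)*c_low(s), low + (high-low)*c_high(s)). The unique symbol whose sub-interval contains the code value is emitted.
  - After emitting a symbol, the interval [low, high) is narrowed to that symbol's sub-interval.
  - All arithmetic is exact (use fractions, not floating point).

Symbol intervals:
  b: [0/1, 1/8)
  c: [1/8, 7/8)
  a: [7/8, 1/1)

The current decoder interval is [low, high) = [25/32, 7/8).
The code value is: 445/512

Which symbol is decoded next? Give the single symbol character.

Answer: a

Derivation:
Interval width = high − low = 7/8 − 25/32 = 3/32
Scaled code = (code − low) / width = (445/512 − 25/32) / 3/32 = 15/16
  b: [0/1, 1/8) 
  c: [1/8, 7/8) 
  a: [7/8, 1/1) ← scaled code falls here ✓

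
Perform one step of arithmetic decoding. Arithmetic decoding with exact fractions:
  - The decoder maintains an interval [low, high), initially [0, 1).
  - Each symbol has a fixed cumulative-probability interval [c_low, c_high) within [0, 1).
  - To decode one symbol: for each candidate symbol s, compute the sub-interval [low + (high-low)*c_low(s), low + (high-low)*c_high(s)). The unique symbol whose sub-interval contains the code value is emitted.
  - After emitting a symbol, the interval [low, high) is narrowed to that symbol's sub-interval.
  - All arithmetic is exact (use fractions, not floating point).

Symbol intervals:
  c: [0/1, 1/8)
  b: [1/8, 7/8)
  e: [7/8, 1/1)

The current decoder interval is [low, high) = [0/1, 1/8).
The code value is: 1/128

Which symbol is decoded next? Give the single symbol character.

Answer: c

Derivation:
Interval width = high − low = 1/8 − 0/1 = 1/8
Scaled code = (code − low) / width = (1/128 − 0/1) / 1/8 = 1/16
  c: [0/1, 1/8) ← scaled code falls here ✓
  b: [1/8, 7/8) 
  e: [7/8, 1/1) 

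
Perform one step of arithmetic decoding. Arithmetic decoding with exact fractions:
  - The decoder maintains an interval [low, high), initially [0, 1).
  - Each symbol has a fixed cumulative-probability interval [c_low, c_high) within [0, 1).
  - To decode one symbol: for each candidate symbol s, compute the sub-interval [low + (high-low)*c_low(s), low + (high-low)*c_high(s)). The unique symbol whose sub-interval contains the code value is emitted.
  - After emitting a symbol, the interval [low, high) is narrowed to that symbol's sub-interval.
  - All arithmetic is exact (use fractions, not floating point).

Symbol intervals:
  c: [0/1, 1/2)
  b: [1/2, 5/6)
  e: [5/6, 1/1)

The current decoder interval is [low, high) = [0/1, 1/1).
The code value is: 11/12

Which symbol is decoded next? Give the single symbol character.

Answer: e

Derivation:
Interval width = high − low = 1/1 − 0/1 = 1/1
Scaled code = (code − low) / width = (11/12 − 0/1) / 1/1 = 11/12
  c: [0/1, 1/2) 
  b: [1/2, 5/6) 
  e: [5/6, 1/1) ← scaled code falls here ✓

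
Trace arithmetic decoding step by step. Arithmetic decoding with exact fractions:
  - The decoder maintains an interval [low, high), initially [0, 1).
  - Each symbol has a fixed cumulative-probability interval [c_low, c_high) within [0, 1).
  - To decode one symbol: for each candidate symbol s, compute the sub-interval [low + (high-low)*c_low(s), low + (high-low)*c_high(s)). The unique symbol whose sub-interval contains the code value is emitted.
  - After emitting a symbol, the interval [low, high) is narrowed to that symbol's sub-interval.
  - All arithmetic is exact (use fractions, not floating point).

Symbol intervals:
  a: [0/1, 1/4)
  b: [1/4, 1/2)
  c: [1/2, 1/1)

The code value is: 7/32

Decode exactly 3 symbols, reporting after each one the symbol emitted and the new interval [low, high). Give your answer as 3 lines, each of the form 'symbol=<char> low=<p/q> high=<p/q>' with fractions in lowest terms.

Step 1: interval [0/1, 1/1), width = 1/1 - 0/1 = 1/1
  'a': [0/1 + 1/1*0/1, 0/1 + 1/1*1/4) = [0/1, 1/4) <- contains code 7/32
  'b': [0/1 + 1/1*1/4, 0/1 + 1/1*1/2) = [1/4, 1/2)
  'c': [0/1 + 1/1*1/2, 0/1 + 1/1*1/1) = [1/2, 1/1)
  emit 'a', narrow to [0/1, 1/4)
Step 2: interval [0/1, 1/4), width = 1/4 - 0/1 = 1/4
  'a': [0/1 + 1/4*0/1, 0/1 + 1/4*1/4) = [0/1, 1/16)
  'b': [0/1 + 1/4*1/4, 0/1 + 1/4*1/2) = [1/16, 1/8)
  'c': [0/1 + 1/4*1/2, 0/1 + 1/4*1/1) = [1/8, 1/4) <- contains code 7/32
  emit 'c', narrow to [1/8, 1/4)
Step 3: interval [1/8, 1/4), width = 1/4 - 1/8 = 1/8
  'a': [1/8 + 1/8*0/1, 1/8 + 1/8*1/4) = [1/8, 5/32)
  'b': [1/8 + 1/8*1/4, 1/8 + 1/8*1/2) = [5/32, 3/16)
  'c': [1/8 + 1/8*1/2, 1/8 + 1/8*1/1) = [3/16, 1/4) <- contains code 7/32
  emit 'c', narrow to [3/16, 1/4)

Answer: symbol=a low=0/1 high=1/4
symbol=c low=1/8 high=1/4
symbol=c low=3/16 high=1/4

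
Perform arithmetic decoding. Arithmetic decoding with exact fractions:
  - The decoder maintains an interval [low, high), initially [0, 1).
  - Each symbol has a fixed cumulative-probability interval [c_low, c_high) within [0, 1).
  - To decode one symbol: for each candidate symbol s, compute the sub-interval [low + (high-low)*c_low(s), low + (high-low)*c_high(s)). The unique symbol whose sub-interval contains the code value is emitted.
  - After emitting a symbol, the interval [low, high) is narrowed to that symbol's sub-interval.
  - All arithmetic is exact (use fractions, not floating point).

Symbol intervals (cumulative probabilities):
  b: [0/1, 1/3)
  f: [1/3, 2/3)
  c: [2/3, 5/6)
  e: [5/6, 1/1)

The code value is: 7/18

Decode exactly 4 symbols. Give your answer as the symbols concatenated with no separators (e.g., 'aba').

Answer: fbff

Derivation:
Step 1: interval [0/1, 1/1), width = 1/1 - 0/1 = 1/1
  'b': [0/1 + 1/1*0/1, 0/1 + 1/1*1/3) = [0/1, 1/3)
  'f': [0/1 + 1/1*1/3, 0/1 + 1/1*2/3) = [1/3, 2/3) <- contains code 7/18
  'c': [0/1 + 1/1*2/3, 0/1 + 1/1*5/6) = [2/3, 5/6)
  'e': [0/1 + 1/1*5/6, 0/1 + 1/1*1/1) = [5/6, 1/1)
  emit 'f', narrow to [1/3, 2/3)
Step 2: interval [1/3, 2/3), width = 2/3 - 1/3 = 1/3
  'b': [1/3 + 1/3*0/1, 1/3 + 1/3*1/3) = [1/3, 4/9) <- contains code 7/18
  'f': [1/3 + 1/3*1/3, 1/3 + 1/3*2/3) = [4/9, 5/9)
  'c': [1/3 + 1/3*2/3, 1/3 + 1/3*5/6) = [5/9, 11/18)
  'e': [1/3 + 1/3*5/6, 1/3 + 1/3*1/1) = [11/18, 2/3)
  emit 'b', narrow to [1/3, 4/9)
Step 3: interval [1/3, 4/9), width = 4/9 - 1/3 = 1/9
  'b': [1/3 + 1/9*0/1, 1/3 + 1/9*1/3) = [1/3, 10/27)
  'f': [1/3 + 1/9*1/3, 1/3 + 1/9*2/3) = [10/27, 11/27) <- contains code 7/18
  'c': [1/3 + 1/9*2/3, 1/3 + 1/9*5/6) = [11/27, 23/54)
  'e': [1/3 + 1/9*5/6, 1/3 + 1/9*1/1) = [23/54, 4/9)
  emit 'f', narrow to [10/27, 11/27)
Step 4: interval [10/27, 11/27), width = 11/27 - 10/27 = 1/27
  'b': [10/27 + 1/27*0/1, 10/27 + 1/27*1/3) = [10/27, 31/81)
  'f': [10/27 + 1/27*1/3, 10/27 + 1/27*2/3) = [31/81, 32/81) <- contains code 7/18
  'c': [10/27 + 1/27*2/3, 10/27 + 1/27*5/6) = [32/81, 65/162)
  'e': [10/27 + 1/27*5/6, 10/27 + 1/27*1/1) = [65/162, 11/27)
  emit 'f', narrow to [31/81, 32/81)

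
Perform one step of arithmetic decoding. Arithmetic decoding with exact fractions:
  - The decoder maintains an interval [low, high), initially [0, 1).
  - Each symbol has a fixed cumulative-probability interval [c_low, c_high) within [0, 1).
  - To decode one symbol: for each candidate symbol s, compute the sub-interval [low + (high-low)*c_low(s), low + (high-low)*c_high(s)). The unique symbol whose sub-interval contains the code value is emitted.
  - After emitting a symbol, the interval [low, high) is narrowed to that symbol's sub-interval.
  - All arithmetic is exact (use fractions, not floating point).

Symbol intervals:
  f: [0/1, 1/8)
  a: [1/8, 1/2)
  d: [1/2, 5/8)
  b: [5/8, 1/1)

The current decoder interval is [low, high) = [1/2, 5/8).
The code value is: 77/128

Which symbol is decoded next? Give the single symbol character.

Interval width = high − low = 5/8 − 1/2 = 1/8
Scaled code = (code − low) / width = (77/128 − 1/2) / 1/8 = 13/16
  f: [0/1, 1/8) 
  a: [1/8, 1/2) 
  d: [1/2, 5/8) 
  b: [5/8, 1/1) ← scaled code falls here ✓

Answer: b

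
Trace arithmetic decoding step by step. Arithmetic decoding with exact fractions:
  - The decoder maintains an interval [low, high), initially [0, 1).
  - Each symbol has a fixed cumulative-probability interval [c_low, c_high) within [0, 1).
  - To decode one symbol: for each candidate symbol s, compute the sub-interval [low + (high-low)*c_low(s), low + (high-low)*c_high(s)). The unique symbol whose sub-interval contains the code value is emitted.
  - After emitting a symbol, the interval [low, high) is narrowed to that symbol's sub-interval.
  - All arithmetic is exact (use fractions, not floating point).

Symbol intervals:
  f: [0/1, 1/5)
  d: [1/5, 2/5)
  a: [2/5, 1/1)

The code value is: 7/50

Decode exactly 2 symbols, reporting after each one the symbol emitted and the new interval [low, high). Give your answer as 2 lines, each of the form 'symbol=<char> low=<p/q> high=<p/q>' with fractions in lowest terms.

Answer: symbol=f low=0/1 high=1/5
symbol=a low=2/25 high=1/5

Derivation:
Step 1: interval [0/1, 1/1), width = 1/1 - 0/1 = 1/1
  'f': [0/1 + 1/1*0/1, 0/1 + 1/1*1/5) = [0/1, 1/5) <- contains code 7/50
  'd': [0/1 + 1/1*1/5, 0/1 + 1/1*2/5) = [1/5, 2/5)
  'a': [0/1 + 1/1*2/5, 0/1 + 1/1*1/1) = [2/5, 1/1)
  emit 'f', narrow to [0/1, 1/5)
Step 2: interval [0/1, 1/5), width = 1/5 - 0/1 = 1/5
  'f': [0/1 + 1/5*0/1, 0/1 + 1/5*1/5) = [0/1, 1/25)
  'd': [0/1 + 1/5*1/5, 0/1 + 1/5*2/5) = [1/25, 2/25)
  'a': [0/1 + 1/5*2/5, 0/1 + 1/5*1/1) = [2/25, 1/5) <- contains code 7/50
  emit 'a', narrow to [2/25, 1/5)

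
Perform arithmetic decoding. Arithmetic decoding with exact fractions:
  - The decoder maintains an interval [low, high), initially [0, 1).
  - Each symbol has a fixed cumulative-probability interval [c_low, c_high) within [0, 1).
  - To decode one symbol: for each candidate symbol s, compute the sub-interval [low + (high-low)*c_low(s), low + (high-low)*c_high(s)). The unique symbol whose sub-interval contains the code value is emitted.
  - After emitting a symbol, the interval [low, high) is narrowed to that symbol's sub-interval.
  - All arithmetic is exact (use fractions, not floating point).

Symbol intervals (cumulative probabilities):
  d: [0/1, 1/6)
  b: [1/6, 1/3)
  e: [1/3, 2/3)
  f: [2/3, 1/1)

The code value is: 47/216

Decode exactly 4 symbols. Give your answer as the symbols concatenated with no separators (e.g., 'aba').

Step 1: interval [0/1, 1/1), width = 1/1 - 0/1 = 1/1
  'd': [0/1 + 1/1*0/1, 0/1 + 1/1*1/6) = [0/1, 1/6)
  'b': [0/1 + 1/1*1/6, 0/1 + 1/1*1/3) = [1/6, 1/3) <- contains code 47/216
  'e': [0/1 + 1/1*1/3, 0/1 + 1/1*2/3) = [1/3, 2/3)
  'f': [0/1 + 1/1*2/3, 0/1 + 1/1*1/1) = [2/3, 1/1)
  emit 'b', narrow to [1/6, 1/3)
Step 2: interval [1/6, 1/3), width = 1/3 - 1/6 = 1/6
  'd': [1/6 + 1/6*0/1, 1/6 + 1/6*1/6) = [1/6, 7/36)
  'b': [1/6 + 1/6*1/6, 1/6 + 1/6*1/3) = [7/36, 2/9) <- contains code 47/216
  'e': [1/6 + 1/6*1/3, 1/6 + 1/6*2/3) = [2/9, 5/18)
  'f': [1/6 + 1/6*2/3, 1/6 + 1/6*1/1) = [5/18, 1/3)
  emit 'b', narrow to [7/36, 2/9)
Step 3: interval [7/36, 2/9), width = 2/9 - 7/36 = 1/36
  'd': [7/36 + 1/36*0/1, 7/36 + 1/36*1/6) = [7/36, 43/216)
  'b': [7/36 + 1/36*1/6, 7/36 + 1/36*1/3) = [43/216, 11/54)
  'e': [7/36 + 1/36*1/3, 7/36 + 1/36*2/3) = [11/54, 23/108)
  'f': [7/36 + 1/36*2/3, 7/36 + 1/36*1/1) = [23/108, 2/9) <- contains code 47/216
  emit 'f', narrow to [23/108, 2/9)
Step 4: interval [23/108, 2/9), width = 2/9 - 23/108 = 1/108
  'd': [23/108 + 1/108*0/1, 23/108 + 1/108*1/6) = [23/108, 139/648)
  'b': [23/108 + 1/108*1/6, 23/108 + 1/108*1/3) = [139/648, 35/162)
  'e': [23/108 + 1/108*1/3, 23/108 + 1/108*2/3) = [35/162, 71/324) <- contains code 47/216
  'f': [23/108 + 1/108*2/3, 23/108 + 1/108*1/1) = [71/324, 2/9)
  emit 'e', narrow to [35/162, 71/324)

Answer: bbfe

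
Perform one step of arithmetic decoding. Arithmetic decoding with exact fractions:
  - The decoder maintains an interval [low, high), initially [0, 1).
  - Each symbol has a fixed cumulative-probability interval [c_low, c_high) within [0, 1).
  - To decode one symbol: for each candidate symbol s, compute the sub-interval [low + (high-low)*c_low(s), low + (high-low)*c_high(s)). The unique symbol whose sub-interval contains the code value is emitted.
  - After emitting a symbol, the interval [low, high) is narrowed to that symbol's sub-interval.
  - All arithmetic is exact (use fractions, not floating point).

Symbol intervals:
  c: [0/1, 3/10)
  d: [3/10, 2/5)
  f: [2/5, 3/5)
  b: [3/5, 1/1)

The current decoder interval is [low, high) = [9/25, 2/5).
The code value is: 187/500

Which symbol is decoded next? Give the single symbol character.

Answer: d

Derivation:
Interval width = high − low = 2/5 − 9/25 = 1/25
Scaled code = (code − low) / width = (187/500 − 9/25) / 1/25 = 7/20
  c: [0/1, 3/10) 
  d: [3/10, 2/5) ← scaled code falls here ✓
  f: [2/5, 3/5) 
  b: [3/5, 1/1) 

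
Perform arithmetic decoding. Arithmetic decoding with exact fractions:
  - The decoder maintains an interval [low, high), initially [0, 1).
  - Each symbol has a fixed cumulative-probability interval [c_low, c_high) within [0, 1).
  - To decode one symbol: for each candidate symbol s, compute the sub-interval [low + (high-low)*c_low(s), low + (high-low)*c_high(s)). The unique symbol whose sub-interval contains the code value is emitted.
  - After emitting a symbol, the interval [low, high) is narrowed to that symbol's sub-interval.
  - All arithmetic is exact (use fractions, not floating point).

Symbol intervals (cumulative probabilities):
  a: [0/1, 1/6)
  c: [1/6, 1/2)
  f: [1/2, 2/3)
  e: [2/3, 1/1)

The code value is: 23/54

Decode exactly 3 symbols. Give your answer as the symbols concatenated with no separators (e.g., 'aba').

Answer: cec

Derivation:
Step 1: interval [0/1, 1/1), width = 1/1 - 0/1 = 1/1
  'a': [0/1 + 1/1*0/1, 0/1 + 1/1*1/6) = [0/1, 1/6)
  'c': [0/1 + 1/1*1/6, 0/1 + 1/1*1/2) = [1/6, 1/2) <- contains code 23/54
  'f': [0/1 + 1/1*1/2, 0/1 + 1/1*2/3) = [1/2, 2/3)
  'e': [0/1 + 1/1*2/3, 0/1 + 1/1*1/1) = [2/3, 1/1)
  emit 'c', narrow to [1/6, 1/2)
Step 2: interval [1/6, 1/2), width = 1/2 - 1/6 = 1/3
  'a': [1/6 + 1/3*0/1, 1/6 + 1/3*1/6) = [1/6, 2/9)
  'c': [1/6 + 1/3*1/6, 1/6 + 1/3*1/2) = [2/9, 1/3)
  'f': [1/6 + 1/3*1/2, 1/6 + 1/3*2/3) = [1/3, 7/18)
  'e': [1/6 + 1/3*2/3, 1/6 + 1/3*1/1) = [7/18, 1/2) <- contains code 23/54
  emit 'e', narrow to [7/18, 1/2)
Step 3: interval [7/18, 1/2), width = 1/2 - 7/18 = 1/9
  'a': [7/18 + 1/9*0/1, 7/18 + 1/9*1/6) = [7/18, 11/27)
  'c': [7/18 + 1/9*1/6, 7/18 + 1/9*1/2) = [11/27, 4/9) <- contains code 23/54
  'f': [7/18 + 1/9*1/2, 7/18 + 1/9*2/3) = [4/9, 25/54)
  'e': [7/18 + 1/9*2/3, 7/18 + 1/9*1/1) = [25/54, 1/2)
  emit 'c', narrow to [11/27, 4/9)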